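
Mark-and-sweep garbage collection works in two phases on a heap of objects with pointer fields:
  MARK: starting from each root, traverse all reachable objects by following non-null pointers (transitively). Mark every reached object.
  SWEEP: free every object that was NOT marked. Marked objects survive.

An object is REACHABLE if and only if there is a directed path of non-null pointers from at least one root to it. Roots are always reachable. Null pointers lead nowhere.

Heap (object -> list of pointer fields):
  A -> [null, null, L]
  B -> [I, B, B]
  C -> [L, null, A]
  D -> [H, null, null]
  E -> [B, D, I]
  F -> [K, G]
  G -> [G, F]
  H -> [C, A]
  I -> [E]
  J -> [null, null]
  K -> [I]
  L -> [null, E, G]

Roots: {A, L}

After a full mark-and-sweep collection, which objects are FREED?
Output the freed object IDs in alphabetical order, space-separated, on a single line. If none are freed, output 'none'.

Answer: J

Derivation:
Roots: A L
Mark A: refs=null null L, marked=A
Mark L: refs=null E G, marked=A L
Mark E: refs=B D I, marked=A E L
Mark G: refs=G F, marked=A E G L
Mark B: refs=I B B, marked=A B E G L
Mark D: refs=H null null, marked=A B D E G L
Mark I: refs=E, marked=A B D E G I L
Mark F: refs=K G, marked=A B D E F G I L
Mark H: refs=C A, marked=A B D E F G H I L
Mark K: refs=I, marked=A B D E F G H I K L
Mark C: refs=L null A, marked=A B C D E F G H I K L
Unmarked (collected): J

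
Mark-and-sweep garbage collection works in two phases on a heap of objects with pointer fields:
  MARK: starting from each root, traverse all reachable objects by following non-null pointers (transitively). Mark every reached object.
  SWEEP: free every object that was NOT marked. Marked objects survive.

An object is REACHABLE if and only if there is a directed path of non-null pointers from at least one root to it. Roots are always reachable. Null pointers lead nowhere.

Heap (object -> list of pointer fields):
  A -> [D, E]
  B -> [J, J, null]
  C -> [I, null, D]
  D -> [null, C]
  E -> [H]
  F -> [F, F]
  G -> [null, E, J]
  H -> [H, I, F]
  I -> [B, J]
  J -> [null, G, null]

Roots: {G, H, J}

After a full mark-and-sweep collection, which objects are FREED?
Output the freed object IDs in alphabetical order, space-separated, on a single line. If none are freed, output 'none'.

Answer: A C D

Derivation:
Roots: G H J
Mark G: refs=null E J, marked=G
Mark H: refs=H I F, marked=G H
Mark J: refs=null G null, marked=G H J
Mark E: refs=H, marked=E G H J
Mark I: refs=B J, marked=E G H I J
Mark F: refs=F F, marked=E F G H I J
Mark B: refs=J J null, marked=B E F G H I J
Unmarked (collected): A C D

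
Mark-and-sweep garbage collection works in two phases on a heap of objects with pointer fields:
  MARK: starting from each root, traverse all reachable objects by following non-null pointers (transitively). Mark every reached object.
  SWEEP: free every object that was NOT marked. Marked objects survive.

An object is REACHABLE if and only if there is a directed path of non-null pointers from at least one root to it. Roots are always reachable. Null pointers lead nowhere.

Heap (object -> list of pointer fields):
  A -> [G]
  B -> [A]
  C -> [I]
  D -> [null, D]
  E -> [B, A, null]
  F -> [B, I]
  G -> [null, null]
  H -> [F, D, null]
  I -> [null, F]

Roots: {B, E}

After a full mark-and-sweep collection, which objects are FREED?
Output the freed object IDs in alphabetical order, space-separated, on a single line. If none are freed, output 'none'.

Roots: B E
Mark B: refs=A, marked=B
Mark E: refs=B A null, marked=B E
Mark A: refs=G, marked=A B E
Mark G: refs=null null, marked=A B E G
Unmarked (collected): C D F H I

Answer: C D F H I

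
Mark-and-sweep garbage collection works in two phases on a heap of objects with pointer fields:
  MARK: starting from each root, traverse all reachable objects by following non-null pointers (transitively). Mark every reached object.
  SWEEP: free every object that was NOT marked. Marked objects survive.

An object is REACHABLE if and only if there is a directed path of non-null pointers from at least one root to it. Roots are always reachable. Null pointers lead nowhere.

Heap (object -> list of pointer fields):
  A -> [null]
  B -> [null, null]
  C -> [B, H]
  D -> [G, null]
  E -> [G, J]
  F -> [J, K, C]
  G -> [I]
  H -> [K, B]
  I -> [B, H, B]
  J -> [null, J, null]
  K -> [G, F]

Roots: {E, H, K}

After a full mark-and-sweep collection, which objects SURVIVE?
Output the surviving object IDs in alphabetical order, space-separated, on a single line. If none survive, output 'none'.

Roots: E H K
Mark E: refs=G J, marked=E
Mark H: refs=K B, marked=E H
Mark K: refs=G F, marked=E H K
Mark G: refs=I, marked=E G H K
Mark J: refs=null J null, marked=E G H J K
Mark B: refs=null null, marked=B E G H J K
Mark F: refs=J K C, marked=B E F G H J K
Mark I: refs=B H B, marked=B E F G H I J K
Mark C: refs=B H, marked=B C E F G H I J K
Unmarked (collected): A D

Answer: B C E F G H I J K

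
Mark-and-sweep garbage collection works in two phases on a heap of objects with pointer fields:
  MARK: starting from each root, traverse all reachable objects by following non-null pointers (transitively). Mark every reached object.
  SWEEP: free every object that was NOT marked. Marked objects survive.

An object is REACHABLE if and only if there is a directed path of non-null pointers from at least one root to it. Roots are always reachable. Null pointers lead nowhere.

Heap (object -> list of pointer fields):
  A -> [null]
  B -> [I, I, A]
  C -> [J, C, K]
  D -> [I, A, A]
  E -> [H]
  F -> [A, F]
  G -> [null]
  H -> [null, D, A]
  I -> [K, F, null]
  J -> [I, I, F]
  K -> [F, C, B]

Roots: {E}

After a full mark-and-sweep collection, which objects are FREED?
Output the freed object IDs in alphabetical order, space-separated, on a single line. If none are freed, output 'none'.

Answer: G

Derivation:
Roots: E
Mark E: refs=H, marked=E
Mark H: refs=null D A, marked=E H
Mark D: refs=I A A, marked=D E H
Mark A: refs=null, marked=A D E H
Mark I: refs=K F null, marked=A D E H I
Mark K: refs=F C B, marked=A D E H I K
Mark F: refs=A F, marked=A D E F H I K
Mark C: refs=J C K, marked=A C D E F H I K
Mark B: refs=I I A, marked=A B C D E F H I K
Mark J: refs=I I F, marked=A B C D E F H I J K
Unmarked (collected): G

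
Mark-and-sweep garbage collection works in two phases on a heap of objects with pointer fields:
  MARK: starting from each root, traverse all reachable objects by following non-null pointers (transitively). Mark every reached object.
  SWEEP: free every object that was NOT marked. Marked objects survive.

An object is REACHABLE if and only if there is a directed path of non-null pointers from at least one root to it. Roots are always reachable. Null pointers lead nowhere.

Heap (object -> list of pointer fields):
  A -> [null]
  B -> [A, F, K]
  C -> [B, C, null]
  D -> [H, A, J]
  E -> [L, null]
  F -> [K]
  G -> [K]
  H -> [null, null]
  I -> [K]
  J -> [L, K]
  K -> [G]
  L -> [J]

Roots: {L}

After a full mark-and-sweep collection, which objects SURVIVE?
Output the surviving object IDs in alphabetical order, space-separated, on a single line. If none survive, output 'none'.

Roots: L
Mark L: refs=J, marked=L
Mark J: refs=L K, marked=J L
Mark K: refs=G, marked=J K L
Mark G: refs=K, marked=G J K L
Unmarked (collected): A B C D E F H I

Answer: G J K L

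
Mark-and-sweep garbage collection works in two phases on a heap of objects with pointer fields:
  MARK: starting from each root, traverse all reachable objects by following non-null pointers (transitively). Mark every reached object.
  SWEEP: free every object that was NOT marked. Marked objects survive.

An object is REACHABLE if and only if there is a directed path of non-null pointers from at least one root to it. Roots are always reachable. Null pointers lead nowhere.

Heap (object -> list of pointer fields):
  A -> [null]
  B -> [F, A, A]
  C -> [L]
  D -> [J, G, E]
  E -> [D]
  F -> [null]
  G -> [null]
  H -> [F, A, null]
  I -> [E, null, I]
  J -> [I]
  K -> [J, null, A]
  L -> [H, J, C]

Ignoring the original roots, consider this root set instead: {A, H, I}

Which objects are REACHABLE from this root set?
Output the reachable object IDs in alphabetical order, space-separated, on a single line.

Roots: A H I
Mark A: refs=null, marked=A
Mark H: refs=F A null, marked=A H
Mark I: refs=E null I, marked=A H I
Mark F: refs=null, marked=A F H I
Mark E: refs=D, marked=A E F H I
Mark D: refs=J G E, marked=A D E F H I
Mark J: refs=I, marked=A D E F H I J
Mark G: refs=null, marked=A D E F G H I J
Unmarked (collected): B C K L

Answer: A D E F G H I J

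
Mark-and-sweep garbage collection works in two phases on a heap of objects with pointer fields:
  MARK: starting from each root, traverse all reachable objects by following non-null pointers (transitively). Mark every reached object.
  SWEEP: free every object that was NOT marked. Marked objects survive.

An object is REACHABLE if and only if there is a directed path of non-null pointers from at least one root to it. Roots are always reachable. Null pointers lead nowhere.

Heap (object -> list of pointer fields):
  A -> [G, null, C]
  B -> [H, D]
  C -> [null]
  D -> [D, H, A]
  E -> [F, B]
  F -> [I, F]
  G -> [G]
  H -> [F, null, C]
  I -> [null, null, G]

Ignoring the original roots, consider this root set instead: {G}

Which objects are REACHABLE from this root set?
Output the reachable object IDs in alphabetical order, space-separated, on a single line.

Roots: G
Mark G: refs=G, marked=G
Unmarked (collected): A B C D E F H I

Answer: G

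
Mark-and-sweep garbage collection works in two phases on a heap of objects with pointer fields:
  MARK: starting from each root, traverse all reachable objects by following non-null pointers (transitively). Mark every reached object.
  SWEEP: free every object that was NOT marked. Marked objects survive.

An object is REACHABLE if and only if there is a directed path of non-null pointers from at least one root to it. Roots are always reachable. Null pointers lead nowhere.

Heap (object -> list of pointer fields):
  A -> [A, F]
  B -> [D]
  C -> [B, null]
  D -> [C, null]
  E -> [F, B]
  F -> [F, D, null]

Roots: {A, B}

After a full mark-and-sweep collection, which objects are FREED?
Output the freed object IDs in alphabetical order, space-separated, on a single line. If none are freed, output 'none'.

Answer: E

Derivation:
Roots: A B
Mark A: refs=A F, marked=A
Mark B: refs=D, marked=A B
Mark F: refs=F D null, marked=A B F
Mark D: refs=C null, marked=A B D F
Mark C: refs=B null, marked=A B C D F
Unmarked (collected): E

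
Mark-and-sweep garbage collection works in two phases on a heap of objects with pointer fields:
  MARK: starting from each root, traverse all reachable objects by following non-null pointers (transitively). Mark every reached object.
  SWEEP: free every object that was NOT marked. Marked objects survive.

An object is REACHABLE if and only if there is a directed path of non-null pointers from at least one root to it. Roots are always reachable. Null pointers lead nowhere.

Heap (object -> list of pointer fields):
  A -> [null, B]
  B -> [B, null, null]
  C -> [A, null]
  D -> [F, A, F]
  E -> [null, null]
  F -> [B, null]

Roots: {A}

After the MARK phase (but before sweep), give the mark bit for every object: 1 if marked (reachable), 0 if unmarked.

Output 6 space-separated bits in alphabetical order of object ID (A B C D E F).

Answer: 1 1 0 0 0 0

Derivation:
Roots: A
Mark A: refs=null B, marked=A
Mark B: refs=B null null, marked=A B
Unmarked (collected): C D E F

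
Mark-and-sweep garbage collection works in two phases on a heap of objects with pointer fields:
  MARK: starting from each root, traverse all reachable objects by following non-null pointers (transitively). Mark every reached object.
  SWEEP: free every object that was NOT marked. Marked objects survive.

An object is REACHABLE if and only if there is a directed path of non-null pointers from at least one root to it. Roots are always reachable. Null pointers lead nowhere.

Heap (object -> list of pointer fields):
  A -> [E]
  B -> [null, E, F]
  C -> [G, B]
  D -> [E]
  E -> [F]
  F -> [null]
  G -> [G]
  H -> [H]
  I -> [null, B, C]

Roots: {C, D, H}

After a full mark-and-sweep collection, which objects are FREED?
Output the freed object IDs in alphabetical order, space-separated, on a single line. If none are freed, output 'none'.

Roots: C D H
Mark C: refs=G B, marked=C
Mark D: refs=E, marked=C D
Mark H: refs=H, marked=C D H
Mark G: refs=G, marked=C D G H
Mark B: refs=null E F, marked=B C D G H
Mark E: refs=F, marked=B C D E G H
Mark F: refs=null, marked=B C D E F G H
Unmarked (collected): A I

Answer: A I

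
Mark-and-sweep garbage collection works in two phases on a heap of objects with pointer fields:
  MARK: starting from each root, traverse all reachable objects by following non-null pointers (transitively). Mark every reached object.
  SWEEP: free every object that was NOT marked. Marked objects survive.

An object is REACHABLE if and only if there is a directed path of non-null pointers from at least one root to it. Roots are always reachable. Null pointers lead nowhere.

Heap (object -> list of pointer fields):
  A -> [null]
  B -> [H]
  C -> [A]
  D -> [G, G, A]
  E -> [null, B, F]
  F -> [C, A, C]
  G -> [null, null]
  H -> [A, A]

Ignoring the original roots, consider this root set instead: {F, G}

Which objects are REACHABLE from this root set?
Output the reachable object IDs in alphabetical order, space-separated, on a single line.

Answer: A C F G

Derivation:
Roots: F G
Mark F: refs=C A C, marked=F
Mark G: refs=null null, marked=F G
Mark C: refs=A, marked=C F G
Mark A: refs=null, marked=A C F G
Unmarked (collected): B D E H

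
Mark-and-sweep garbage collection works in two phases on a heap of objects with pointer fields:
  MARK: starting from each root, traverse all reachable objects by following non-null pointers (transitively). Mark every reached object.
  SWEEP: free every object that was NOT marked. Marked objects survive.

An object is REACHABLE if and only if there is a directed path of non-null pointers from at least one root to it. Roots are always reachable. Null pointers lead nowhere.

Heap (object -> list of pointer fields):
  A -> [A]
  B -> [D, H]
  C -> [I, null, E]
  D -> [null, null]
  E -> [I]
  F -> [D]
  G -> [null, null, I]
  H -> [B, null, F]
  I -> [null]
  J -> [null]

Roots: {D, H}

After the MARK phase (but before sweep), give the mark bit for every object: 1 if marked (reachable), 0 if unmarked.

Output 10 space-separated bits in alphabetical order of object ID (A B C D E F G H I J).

Roots: D H
Mark D: refs=null null, marked=D
Mark H: refs=B null F, marked=D H
Mark B: refs=D H, marked=B D H
Mark F: refs=D, marked=B D F H
Unmarked (collected): A C E G I J

Answer: 0 1 0 1 0 1 0 1 0 0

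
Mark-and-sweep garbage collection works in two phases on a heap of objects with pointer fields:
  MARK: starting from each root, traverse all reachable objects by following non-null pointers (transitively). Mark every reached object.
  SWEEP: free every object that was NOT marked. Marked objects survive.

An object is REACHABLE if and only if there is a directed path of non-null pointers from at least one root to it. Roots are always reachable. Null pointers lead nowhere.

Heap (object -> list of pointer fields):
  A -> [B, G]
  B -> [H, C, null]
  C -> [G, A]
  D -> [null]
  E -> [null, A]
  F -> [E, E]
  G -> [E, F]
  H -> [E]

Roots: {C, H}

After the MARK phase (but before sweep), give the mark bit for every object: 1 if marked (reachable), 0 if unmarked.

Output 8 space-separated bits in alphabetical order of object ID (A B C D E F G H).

Answer: 1 1 1 0 1 1 1 1

Derivation:
Roots: C H
Mark C: refs=G A, marked=C
Mark H: refs=E, marked=C H
Mark G: refs=E F, marked=C G H
Mark A: refs=B G, marked=A C G H
Mark E: refs=null A, marked=A C E G H
Mark F: refs=E E, marked=A C E F G H
Mark B: refs=H C null, marked=A B C E F G H
Unmarked (collected): D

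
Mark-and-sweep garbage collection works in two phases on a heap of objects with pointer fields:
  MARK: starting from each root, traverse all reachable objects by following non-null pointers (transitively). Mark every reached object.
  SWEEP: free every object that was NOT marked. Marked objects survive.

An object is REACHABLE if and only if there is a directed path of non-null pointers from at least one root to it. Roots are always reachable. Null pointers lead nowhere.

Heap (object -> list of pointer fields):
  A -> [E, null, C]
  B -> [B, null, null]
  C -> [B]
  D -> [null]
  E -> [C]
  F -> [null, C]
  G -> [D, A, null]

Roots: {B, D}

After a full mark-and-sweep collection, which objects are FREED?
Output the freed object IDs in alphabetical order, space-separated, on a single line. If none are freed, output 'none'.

Roots: B D
Mark B: refs=B null null, marked=B
Mark D: refs=null, marked=B D
Unmarked (collected): A C E F G

Answer: A C E F G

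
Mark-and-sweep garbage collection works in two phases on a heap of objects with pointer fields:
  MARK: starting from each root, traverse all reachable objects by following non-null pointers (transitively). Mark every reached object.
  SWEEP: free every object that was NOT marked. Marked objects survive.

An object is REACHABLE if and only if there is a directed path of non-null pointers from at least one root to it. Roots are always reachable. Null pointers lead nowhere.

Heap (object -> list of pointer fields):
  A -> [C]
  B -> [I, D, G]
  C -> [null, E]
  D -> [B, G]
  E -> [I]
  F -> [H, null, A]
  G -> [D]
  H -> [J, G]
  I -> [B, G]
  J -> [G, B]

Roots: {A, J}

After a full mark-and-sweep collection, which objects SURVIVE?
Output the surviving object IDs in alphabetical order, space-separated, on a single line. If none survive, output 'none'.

Answer: A B C D E G I J

Derivation:
Roots: A J
Mark A: refs=C, marked=A
Mark J: refs=G B, marked=A J
Mark C: refs=null E, marked=A C J
Mark G: refs=D, marked=A C G J
Mark B: refs=I D G, marked=A B C G J
Mark E: refs=I, marked=A B C E G J
Mark D: refs=B G, marked=A B C D E G J
Mark I: refs=B G, marked=A B C D E G I J
Unmarked (collected): F H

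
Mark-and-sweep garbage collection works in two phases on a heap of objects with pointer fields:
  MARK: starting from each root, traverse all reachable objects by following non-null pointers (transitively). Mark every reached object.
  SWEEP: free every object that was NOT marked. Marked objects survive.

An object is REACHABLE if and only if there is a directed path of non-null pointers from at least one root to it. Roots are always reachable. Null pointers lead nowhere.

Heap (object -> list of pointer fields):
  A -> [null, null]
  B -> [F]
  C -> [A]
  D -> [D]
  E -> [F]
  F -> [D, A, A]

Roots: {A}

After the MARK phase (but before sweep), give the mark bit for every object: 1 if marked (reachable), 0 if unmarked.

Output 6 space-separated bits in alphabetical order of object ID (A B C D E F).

Roots: A
Mark A: refs=null null, marked=A
Unmarked (collected): B C D E F

Answer: 1 0 0 0 0 0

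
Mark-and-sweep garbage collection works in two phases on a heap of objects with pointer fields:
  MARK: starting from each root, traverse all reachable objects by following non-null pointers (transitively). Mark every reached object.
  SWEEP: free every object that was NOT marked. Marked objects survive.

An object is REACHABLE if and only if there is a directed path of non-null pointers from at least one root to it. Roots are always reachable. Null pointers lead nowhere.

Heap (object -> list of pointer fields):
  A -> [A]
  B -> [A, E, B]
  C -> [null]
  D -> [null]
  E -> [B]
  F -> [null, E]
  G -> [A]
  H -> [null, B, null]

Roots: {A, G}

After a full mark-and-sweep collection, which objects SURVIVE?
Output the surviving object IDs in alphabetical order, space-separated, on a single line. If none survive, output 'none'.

Roots: A G
Mark A: refs=A, marked=A
Mark G: refs=A, marked=A G
Unmarked (collected): B C D E F H

Answer: A G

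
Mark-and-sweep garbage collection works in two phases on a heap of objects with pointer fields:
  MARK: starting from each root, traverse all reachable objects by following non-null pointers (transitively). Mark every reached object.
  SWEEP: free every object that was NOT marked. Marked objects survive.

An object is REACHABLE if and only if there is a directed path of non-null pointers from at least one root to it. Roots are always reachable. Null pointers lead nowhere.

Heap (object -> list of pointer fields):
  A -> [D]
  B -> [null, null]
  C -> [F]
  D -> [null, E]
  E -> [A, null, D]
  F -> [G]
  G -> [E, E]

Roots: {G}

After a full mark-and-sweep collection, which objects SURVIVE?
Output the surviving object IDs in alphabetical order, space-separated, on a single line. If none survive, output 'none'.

Roots: G
Mark G: refs=E E, marked=G
Mark E: refs=A null D, marked=E G
Mark A: refs=D, marked=A E G
Mark D: refs=null E, marked=A D E G
Unmarked (collected): B C F

Answer: A D E G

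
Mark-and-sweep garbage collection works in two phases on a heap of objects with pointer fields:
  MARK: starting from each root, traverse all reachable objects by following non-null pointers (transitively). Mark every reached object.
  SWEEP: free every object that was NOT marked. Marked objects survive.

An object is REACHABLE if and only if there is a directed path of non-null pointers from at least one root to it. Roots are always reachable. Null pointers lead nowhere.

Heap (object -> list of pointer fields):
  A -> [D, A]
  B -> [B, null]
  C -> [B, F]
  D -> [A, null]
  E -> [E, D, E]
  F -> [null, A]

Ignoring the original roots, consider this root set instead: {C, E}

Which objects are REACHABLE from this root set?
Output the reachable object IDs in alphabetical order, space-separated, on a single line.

Answer: A B C D E F

Derivation:
Roots: C E
Mark C: refs=B F, marked=C
Mark E: refs=E D E, marked=C E
Mark B: refs=B null, marked=B C E
Mark F: refs=null A, marked=B C E F
Mark D: refs=A null, marked=B C D E F
Mark A: refs=D A, marked=A B C D E F
Unmarked (collected): (none)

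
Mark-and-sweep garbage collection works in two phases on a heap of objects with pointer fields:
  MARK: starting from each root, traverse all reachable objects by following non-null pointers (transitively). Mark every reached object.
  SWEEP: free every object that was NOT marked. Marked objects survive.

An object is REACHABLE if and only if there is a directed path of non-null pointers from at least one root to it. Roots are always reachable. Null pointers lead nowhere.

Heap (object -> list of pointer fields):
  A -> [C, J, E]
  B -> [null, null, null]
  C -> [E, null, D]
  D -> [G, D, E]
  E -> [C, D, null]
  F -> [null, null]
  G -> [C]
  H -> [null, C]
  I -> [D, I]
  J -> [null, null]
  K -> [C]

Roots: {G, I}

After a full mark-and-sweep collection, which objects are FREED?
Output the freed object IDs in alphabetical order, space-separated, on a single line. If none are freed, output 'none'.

Answer: A B F H J K

Derivation:
Roots: G I
Mark G: refs=C, marked=G
Mark I: refs=D I, marked=G I
Mark C: refs=E null D, marked=C G I
Mark D: refs=G D E, marked=C D G I
Mark E: refs=C D null, marked=C D E G I
Unmarked (collected): A B F H J K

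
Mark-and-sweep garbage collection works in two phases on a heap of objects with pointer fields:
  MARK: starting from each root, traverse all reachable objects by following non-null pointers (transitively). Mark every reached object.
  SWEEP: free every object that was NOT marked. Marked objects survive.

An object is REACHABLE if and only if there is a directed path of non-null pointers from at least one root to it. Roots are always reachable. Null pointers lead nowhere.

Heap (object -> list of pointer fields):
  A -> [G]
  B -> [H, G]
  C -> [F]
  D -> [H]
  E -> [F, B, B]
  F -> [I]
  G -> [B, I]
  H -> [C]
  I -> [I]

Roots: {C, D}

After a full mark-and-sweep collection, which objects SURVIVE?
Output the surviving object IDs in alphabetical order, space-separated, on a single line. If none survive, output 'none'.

Roots: C D
Mark C: refs=F, marked=C
Mark D: refs=H, marked=C D
Mark F: refs=I, marked=C D F
Mark H: refs=C, marked=C D F H
Mark I: refs=I, marked=C D F H I
Unmarked (collected): A B E G

Answer: C D F H I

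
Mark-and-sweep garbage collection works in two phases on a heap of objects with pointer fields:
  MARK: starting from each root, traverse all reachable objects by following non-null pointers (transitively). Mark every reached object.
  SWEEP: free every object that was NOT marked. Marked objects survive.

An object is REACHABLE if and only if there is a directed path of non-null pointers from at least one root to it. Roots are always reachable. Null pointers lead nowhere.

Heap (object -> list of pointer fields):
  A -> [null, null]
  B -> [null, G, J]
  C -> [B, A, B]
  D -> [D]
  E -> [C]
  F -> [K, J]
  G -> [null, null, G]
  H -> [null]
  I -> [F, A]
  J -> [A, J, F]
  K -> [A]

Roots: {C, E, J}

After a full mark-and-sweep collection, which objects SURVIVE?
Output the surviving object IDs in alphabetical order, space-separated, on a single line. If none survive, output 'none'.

Roots: C E J
Mark C: refs=B A B, marked=C
Mark E: refs=C, marked=C E
Mark J: refs=A J F, marked=C E J
Mark B: refs=null G J, marked=B C E J
Mark A: refs=null null, marked=A B C E J
Mark F: refs=K J, marked=A B C E F J
Mark G: refs=null null G, marked=A B C E F G J
Mark K: refs=A, marked=A B C E F G J K
Unmarked (collected): D H I

Answer: A B C E F G J K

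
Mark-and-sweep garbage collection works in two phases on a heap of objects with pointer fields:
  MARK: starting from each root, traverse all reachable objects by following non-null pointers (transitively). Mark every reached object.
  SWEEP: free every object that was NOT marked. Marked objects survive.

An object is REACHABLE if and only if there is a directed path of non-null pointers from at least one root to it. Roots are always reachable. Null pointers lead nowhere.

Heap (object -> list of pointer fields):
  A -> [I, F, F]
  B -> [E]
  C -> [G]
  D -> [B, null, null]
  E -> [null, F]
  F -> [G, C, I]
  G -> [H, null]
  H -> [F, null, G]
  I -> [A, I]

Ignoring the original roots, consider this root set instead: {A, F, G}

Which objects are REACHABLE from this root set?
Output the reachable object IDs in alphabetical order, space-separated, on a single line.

Answer: A C F G H I

Derivation:
Roots: A F G
Mark A: refs=I F F, marked=A
Mark F: refs=G C I, marked=A F
Mark G: refs=H null, marked=A F G
Mark I: refs=A I, marked=A F G I
Mark C: refs=G, marked=A C F G I
Mark H: refs=F null G, marked=A C F G H I
Unmarked (collected): B D E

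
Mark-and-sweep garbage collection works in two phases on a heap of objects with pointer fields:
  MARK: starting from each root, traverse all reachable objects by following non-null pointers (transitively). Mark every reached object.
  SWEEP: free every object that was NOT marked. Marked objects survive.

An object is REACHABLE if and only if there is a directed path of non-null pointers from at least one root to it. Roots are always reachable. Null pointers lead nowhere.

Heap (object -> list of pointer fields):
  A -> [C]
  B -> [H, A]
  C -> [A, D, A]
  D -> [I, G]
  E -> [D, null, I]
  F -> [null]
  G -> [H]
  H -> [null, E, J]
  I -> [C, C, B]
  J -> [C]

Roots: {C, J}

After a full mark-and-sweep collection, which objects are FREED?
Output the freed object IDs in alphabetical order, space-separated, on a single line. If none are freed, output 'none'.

Roots: C J
Mark C: refs=A D A, marked=C
Mark J: refs=C, marked=C J
Mark A: refs=C, marked=A C J
Mark D: refs=I G, marked=A C D J
Mark I: refs=C C B, marked=A C D I J
Mark G: refs=H, marked=A C D G I J
Mark B: refs=H A, marked=A B C D G I J
Mark H: refs=null E J, marked=A B C D G H I J
Mark E: refs=D null I, marked=A B C D E G H I J
Unmarked (collected): F

Answer: F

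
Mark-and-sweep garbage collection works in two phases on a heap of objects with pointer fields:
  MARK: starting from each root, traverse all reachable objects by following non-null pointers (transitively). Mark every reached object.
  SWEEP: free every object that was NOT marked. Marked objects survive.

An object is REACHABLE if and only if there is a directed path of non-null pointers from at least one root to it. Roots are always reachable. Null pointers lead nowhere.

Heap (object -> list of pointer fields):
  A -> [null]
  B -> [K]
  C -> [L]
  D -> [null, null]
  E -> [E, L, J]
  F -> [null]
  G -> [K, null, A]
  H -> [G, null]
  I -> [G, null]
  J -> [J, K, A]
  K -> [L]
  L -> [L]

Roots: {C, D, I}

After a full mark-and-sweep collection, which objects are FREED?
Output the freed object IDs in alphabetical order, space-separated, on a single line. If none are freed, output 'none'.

Roots: C D I
Mark C: refs=L, marked=C
Mark D: refs=null null, marked=C D
Mark I: refs=G null, marked=C D I
Mark L: refs=L, marked=C D I L
Mark G: refs=K null A, marked=C D G I L
Mark K: refs=L, marked=C D G I K L
Mark A: refs=null, marked=A C D G I K L
Unmarked (collected): B E F H J

Answer: B E F H J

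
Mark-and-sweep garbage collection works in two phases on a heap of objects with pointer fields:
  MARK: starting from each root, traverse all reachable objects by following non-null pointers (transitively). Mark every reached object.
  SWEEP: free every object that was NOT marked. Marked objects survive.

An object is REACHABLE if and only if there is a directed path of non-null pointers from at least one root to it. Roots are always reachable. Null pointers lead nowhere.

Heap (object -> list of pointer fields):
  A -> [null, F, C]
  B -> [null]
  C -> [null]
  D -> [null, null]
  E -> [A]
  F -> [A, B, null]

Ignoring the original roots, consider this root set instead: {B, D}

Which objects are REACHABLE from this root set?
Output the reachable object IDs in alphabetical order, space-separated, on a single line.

Roots: B D
Mark B: refs=null, marked=B
Mark D: refs=null null, marked=B D
Unmarked (collected): A C E F

Answer: B D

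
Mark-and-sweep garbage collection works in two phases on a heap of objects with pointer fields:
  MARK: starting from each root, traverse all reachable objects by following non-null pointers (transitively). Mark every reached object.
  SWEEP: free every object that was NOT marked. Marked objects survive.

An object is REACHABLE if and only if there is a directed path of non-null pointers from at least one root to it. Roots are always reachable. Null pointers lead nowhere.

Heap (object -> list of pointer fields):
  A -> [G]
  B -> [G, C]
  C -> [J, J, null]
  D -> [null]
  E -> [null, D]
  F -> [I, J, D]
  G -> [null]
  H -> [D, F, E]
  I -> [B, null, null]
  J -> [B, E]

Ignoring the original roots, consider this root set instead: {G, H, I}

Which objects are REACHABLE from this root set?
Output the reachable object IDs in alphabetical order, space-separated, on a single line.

Roots: G H I
Mark G: refs=null, marked=G
Mark H: refs=D F E, marked=G H
Mark I: refs=B null null, marked=G H I
Mark D: refs=null, marked=D G H I
Mark F: refs=I J D, marked=D F G H I
Mark E: refs=null D, marked=D E F G H I
Mark B: refs=G C, marked=B D E F G H I
Mark J: refs=B E, marked=B D E F G H I J
Mark C: refs=J J null, marked=B C D E F G H I J
Unmarked (collected): A

Answer: B C D E F G H I J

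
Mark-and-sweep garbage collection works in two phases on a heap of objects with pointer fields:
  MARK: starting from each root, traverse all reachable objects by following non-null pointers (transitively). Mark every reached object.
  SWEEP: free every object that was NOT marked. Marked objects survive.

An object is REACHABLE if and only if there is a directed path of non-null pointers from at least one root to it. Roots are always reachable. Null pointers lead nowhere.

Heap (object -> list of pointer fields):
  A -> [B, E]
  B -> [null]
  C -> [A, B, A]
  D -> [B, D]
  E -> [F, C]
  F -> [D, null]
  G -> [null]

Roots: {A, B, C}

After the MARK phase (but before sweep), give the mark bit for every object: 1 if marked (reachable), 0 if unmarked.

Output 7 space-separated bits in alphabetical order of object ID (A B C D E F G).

Answer: 1 1 1 1 1 1 0

Derivation:
Roots: A B C
Mark A: refs=B E, marked=A
Mark B: refs=null, marked=A B
Mark C: refs=A B A, marked=A B C
Mark E: refs=F C, marked=A B C E
Mark F: refs=D null, marked=A B C E F
Mark D: refs=B D, marked=A B C D E F
Unmarked (collected): G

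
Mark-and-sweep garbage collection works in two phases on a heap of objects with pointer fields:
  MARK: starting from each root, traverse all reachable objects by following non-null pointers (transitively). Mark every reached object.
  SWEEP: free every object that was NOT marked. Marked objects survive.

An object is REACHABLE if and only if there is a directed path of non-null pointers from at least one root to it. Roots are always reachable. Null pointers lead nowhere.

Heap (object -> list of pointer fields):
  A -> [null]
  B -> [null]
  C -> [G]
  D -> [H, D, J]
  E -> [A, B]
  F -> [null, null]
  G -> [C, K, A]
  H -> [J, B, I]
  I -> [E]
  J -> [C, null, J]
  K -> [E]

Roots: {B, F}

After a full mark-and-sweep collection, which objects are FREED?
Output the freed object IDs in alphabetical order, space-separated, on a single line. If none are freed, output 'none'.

Roots: B F
Mark B: refs=null, marked=B
Mark F: refs=null null, marked=B F
Unmarked (collected): A C D E G H I J K

Answer: A C D E G H I J K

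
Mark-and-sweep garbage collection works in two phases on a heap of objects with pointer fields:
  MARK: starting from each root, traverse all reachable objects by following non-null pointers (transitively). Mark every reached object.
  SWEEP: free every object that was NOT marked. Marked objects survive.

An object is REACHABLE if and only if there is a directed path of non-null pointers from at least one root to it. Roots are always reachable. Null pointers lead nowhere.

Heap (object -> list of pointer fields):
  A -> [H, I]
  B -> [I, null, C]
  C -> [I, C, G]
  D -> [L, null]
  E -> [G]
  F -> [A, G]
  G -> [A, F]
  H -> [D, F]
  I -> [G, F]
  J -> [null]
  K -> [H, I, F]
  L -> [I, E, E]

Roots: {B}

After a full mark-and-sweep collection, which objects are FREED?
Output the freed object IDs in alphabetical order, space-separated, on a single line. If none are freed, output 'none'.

Answer: J K

Derivation:
Roots: B
Mark B: refs=I null C, marked=B
Mark I: refs=G F, marked=B I
Mark C: refs=I C G, marked=B C I
Mark G: refs=A F, marked=B C G I
Mark F: refs=A G, marked=B C F G I
Mark A: refs=H I, marked=A B C F G I
Mark H: refs=D F, marked=A B C F G H I
Mark D: refs=L null, marked=A B C D F G H I
Mark L: refs=I E E, marked=A B C D F G H I L
Mark E: refs=G, marked=A B C D E F G H I L
Unmarked (collected): J K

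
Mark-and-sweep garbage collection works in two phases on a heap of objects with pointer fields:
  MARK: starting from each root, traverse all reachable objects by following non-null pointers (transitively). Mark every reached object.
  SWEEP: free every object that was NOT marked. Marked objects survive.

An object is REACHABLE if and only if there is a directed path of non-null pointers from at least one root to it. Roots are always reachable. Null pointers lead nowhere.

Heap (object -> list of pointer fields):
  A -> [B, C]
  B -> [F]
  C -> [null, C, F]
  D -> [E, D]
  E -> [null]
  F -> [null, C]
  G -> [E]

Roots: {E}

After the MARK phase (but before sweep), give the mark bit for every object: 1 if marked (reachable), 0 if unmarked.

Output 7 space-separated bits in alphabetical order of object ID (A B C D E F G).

Answer: 0 0 0 0 1 0 0

Derivation:
Roots: E
Mark E: refs=null, marked=E
Unmarked (collected): A B C D F G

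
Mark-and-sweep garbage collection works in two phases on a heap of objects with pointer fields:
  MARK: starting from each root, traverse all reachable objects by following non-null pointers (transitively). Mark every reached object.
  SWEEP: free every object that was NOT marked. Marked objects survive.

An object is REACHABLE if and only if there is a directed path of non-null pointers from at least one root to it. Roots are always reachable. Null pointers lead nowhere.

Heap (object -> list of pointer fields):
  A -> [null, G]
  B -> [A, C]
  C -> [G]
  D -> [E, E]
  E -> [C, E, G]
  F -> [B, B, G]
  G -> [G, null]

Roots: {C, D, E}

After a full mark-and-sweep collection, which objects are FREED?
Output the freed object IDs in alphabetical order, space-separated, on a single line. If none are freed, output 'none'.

Roots: C D E
Mark C: refs=G, marked=C
Mark D: refs=E E, marked=C D
Mark E: refs=C E G, marked=C D E
Mark G: refs=G null, marked=C D E G
Unmarked (collected): A B F

Answer: A B F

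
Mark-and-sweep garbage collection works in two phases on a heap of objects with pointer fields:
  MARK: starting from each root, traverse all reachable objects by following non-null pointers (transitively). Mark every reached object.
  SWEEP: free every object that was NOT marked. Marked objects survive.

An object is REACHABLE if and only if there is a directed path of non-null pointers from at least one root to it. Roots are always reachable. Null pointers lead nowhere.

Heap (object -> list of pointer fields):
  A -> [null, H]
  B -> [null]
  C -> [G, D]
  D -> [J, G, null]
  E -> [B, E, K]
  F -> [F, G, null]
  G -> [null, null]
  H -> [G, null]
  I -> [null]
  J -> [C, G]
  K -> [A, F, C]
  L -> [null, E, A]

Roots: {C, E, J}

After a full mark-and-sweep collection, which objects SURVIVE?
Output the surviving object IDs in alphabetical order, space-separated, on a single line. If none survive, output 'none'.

Roots: C E J
Mark C: refs=G D, marked=C
Mark E: refs=B E K, marked=C E
Mark J: refs=C G, marked=C E J
Mark G: refs=null null, marked=C E G J
Mark D: refs=J G null, marked=C D E G J
Mark B: refs=null, marked=B C D E G J
Mark K: refs=A F C, marked=B C D E G J K
Mark A: refs=null H, marked=A B C D E G J K
Mark F: refs=F G null, marked=A B C D E F G J K
Mark H: refs=G null, marked=A B C D E F G H J K
Unmarked (collected): I L

Answer: A B C D E F G H J K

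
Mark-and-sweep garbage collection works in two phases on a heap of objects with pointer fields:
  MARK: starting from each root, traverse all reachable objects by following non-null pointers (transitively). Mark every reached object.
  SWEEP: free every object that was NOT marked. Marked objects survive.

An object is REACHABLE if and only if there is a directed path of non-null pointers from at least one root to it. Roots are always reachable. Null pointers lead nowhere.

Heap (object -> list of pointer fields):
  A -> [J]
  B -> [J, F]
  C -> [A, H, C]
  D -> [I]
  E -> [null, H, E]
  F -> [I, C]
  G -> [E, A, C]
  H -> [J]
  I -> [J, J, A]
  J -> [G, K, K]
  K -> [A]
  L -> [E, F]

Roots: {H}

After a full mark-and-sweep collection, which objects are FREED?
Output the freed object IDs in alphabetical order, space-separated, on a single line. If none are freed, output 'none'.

Answer: B D F I L

Derivation:
Roots: H
Mark H: refs=J, marked=H
Mark J: refs=G K K, marked=H J
Mark G: refs=E A C, marked=G H J
Mark K: refs=A, marked=G H J K
Mark E: refs=null H E, marked=E G H J K
Mark A: refs=J, marked=A E G H J K
Mark C: refs=A H C, marked=A C E G H J K
Unmarked (collected): B D F I L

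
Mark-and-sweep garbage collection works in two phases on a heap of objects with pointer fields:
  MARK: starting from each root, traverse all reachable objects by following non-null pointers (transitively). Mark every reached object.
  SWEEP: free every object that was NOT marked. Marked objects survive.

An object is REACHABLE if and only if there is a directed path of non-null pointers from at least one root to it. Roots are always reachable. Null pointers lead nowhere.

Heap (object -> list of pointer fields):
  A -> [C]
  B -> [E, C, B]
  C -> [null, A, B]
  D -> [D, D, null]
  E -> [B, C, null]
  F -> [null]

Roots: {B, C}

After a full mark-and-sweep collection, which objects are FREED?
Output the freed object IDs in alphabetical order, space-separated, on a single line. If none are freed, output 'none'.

Roots: B C
Mark B: refs=E C B, marked=B
Mark C: refs=null A B, marked=B C
Mark E: refs=B C null, marked=B C E
Mark A: refs=C, marked=A B C E
Unmarked (collected): D F

Answer: D F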